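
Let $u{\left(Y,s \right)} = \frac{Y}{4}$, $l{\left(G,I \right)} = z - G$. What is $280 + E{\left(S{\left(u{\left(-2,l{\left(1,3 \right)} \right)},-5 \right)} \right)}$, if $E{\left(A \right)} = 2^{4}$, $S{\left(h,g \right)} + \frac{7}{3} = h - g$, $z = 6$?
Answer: $296$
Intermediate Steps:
$l{\left(G,I \right)} = 6 - G$
$u{\left(Y,s \right)} = \frac{Y}{4}$ ($u{\left(Y,s \right)} = Y \frac{1}{4} = \frac{Y}{4}$)
$S{\left(h,g \right)} = - \frac{7}{3} + h - g$ ($S{\left(h,g \right)} = - \frac{7}{3} - \left(g - h\right) = - \frac{7}{3} + h - g$)
$E{\left(A \right)} = 16$
$280 + E{\left(S{\left(u{\left(-2,l{\left(1,3 \right)} \right)},-5 \right)} \right)} = 280 + 16 = 296$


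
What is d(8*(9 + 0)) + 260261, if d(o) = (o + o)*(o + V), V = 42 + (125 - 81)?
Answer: 283013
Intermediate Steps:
V = 86 (V = 42 + 44 = 86)
d(o) = 2*o*(86 + o) (d(o) = (o + o)*(o + 86) = (2*o)*(86 + o) = 2*o*(86 + o))
d(8*(9 + 0)) + 260261 = 2*(8*(9 + 0))*(86 + 8*(9 + 0)) + 260261 = 2*(8*9)*(86 + 8*9) + 260261 = 2*72*(86 + 72) + 260261 = 2*72*158 + 260261 = 22752 + 260261 = 283013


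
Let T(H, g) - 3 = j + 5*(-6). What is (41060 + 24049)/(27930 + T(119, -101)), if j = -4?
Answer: 65109/27899 ≈ 2.3337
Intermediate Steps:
T(H, g) = -31 (T(H, g) = 3 + (-4 + 5*(-6)) = 3 + (-4 - 30) = 3 - 34 = -31)
(41060 + 24049)/(27930 + T(119, -101)) = (41060 + 24049)/(27930 - 31) = 65109/27899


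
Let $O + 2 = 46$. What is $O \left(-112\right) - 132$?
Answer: $-5060$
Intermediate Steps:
$O = 44$ ($O = -2 + 46 = 44$)
$O \left(-112\right) - 132 = 44 \left(-112\right) - 132 = -4928 - 132 = -5060$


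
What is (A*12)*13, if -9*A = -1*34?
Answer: 1768/3 ≈ 589.33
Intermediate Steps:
A = 34/9 (A = -(-1)*34/9 = -⅑*(-34) = 34/9 ≈ 3.7778)
(A*12)*13 = ((34/9)*12)*13 = (136/3)*13 = 1768/3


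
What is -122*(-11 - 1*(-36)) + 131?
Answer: -2919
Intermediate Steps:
-122*(-11 - 1*(-36)) + 131 = -122*(-11 + 36) + 131 = -122*25 + 131 = -3050 + 131 = -2919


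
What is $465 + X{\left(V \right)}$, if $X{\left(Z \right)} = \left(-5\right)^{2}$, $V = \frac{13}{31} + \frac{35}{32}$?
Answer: $490$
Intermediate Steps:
$V = \frac{1501}{992}$ ($V = 13 \cdot \frac{1}{31} + 35 \cdot \frac{1}{32} = \frac{13}{31} + \frac{35}{32} = \frac{1501}{992} \approx 1.5131$)
$X{\left(Z \right)} = 25$
$465 + X{\left(V \right)} = 465 + 25 = 490$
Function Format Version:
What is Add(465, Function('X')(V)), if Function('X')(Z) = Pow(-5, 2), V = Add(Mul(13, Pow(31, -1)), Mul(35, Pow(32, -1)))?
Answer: 490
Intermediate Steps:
V = Rational(1501, 992) (V = Add(Mul(13, Rational(1, 31)), Mul(35, Rational(1, 32))) = Add(Rational(13, 31), Rational(35, 32)) = Rational(1501, 992) ≈ 1.5131)
Function('X')(Z) = 25
Add(465, Function('X')(V)) = Add(465, 25) = 490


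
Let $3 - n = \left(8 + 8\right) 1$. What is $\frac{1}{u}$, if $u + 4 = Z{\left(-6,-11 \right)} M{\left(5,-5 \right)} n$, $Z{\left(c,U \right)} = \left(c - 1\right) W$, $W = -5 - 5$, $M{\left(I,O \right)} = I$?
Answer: $- \frac{1}{4554} \approx -0.00021959$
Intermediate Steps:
$W = -10$
$Z{\left(c,U \right)} = 10 - 10 c$ ($Z{\left(c,U \right)} = \left(c - 1\right) \left(-10\right) = \left(-1 + c\right) \left(-10\right) = 10 - 10 c$)
$n = -13$ ($n = 3 - \left(8 + 8\right) 1 = 3 - 16 \cdot 1 = 3 - 16 = -13$)
$u = -4554$ ($u = -4 + \left(10 - -60\right) 5 \left(-13\right) = -4 + \left(10 + 60\right) 5 \left(-13\right) = -4 + 70 \cdot 5 \left(-13\right) = -4 + 350 \left(-13\right) = -4 - 4550 = -4554$)
$\frac{1}{u} = \frac{1}{-4554} = - \frac{1}{4554}$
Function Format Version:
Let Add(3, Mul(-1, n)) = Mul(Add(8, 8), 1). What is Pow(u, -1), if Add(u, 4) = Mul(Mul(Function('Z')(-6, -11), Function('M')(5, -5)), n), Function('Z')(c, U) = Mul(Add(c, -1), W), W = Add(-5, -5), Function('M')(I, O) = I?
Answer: Rational(-1, 4554) ≈ -0.00021959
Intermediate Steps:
W = -10
Function('Z')(c, U) = Add(10, Mul(-10, c)) (Function('Z')(c, U) = Mul(Add(c, -1), -10) = Mul(Add(-1, c), -10) = Add(10, Mul(-10, c)))
n = -13 (n = Add(3, Mul(-1, Mul(Add(8, 8), 1))) = Add(3, Mul(-1, Mul(16, 1))) = Add(3, Mul(-1, 16)) = Add(3, -16) = -13)
u = -4554 (u = Add(-4, Mul(Mul(Add(10, Mul(-10, -6)), 5), -13)) = Add(-4, Mul(Mul(Add(10, 60), 5), -13)) = Add(-4, Mul(Mul(70, 5), -13)) = Add(-4, Mul(350, -13)) = Add(-4, -4550) = -4554)
Pow(u, -1) = Pow(-4554, -1) = Rational(-1, 4554)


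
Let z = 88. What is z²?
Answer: 7744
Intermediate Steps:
z² = 88² = 7744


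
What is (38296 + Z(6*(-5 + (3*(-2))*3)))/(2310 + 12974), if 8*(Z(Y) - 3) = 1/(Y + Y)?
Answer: 84564191/33747072 ≈ 2.5058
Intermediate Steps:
Z(Y) = 3 + 1/(16*Y) (Z(Y) = 3 + 1/(8*(Y + Y)) = 3 + 1/(8*((2*Y))) = 3 + (1/(2*Y))/8 = 3 + 1/(16*Y))
(38296 + Z(6*(-5 + (3*(-2))*3)))/(2310 + 12974) = (38296 + (3 + 1/(16*((6*(-5 + (3*(-2))*3))))))/(2310 + 12974) = (38296 + (3 + 1/(16*((6*(-5 - 6*3))))))/15284 = (38296 + (3 + 1/(16*((6*(-5 - 18))))))*(1/15284) = (38296 + (3 + 1/(16*((6*(-23))))))*(1/15284) = (38296 + (3 + (1/16)/(-138)))*(1/15284) = (38296 + (3 + (1/16)*(-1/138)))*(1/15284) = (38296 + (3 - 1/2208))*(1/15284) = (38296 + 6623/2208)*(1/15284) = (84564191/2208)*(1/15284) = 84564191/33747072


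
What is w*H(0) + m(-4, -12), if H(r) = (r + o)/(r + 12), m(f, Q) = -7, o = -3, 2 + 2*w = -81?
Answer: 27/8 ≈ 3.3750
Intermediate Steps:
w = -83/2 (w = -1 + (½)*(-81) = -1 - 81/2 = -83/2 ≈ -41.500)
H(r) = (-3 + r)/(12 + r) (H(r) = (r - 3)/(r + 12) = (-3 + r)/(12 + r))
w*H(0) + m(-4, -12) = -83*(-3 + 0)/(2*(12 + 0)) - 7 = -83*(-3)/(2*12) - 7 = -83*(-3)/24 - 7 = -83/2*(-¼) - 7 = 83/8 - 7 = 27/8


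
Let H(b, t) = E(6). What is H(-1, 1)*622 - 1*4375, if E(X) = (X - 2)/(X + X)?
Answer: -12503/3 ≈ -4167.7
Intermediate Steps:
E(X) = (-2 + X)/(2*X) (E(X) = (-2 + X)/((2*X)) = (-2 + X)*(1/(2*X)) = (-2 + X)/(2*X))
H(b, t) = ⅓ (H(b, t) = (½)*(-2 + 6)/6 = (½)*(⅙)*4 = ⅓)
H(-1, 1)*622 - 1*4375 = (⅓)*622 - 1*4375 = 622/3 - 4375 = -12503/3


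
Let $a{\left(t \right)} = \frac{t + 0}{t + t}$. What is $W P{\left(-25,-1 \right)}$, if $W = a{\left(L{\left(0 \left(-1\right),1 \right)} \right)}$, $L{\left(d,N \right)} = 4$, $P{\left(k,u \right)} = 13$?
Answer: $\frac{13}{2} \approx 6.5$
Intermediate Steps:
$a{\left(t \right)} = \frac{1}{2}$ ($a{\left(t \right)} = \frac{t}{2 t} = t \frac{1}{2 t} = \frac{1}{2}$)
$W = \frac{1}{2} \approx 0.5$
$W P{\left(-25,-1 \right)} = \frac{1}{2} \cdot 13 = \frac{13}{2}$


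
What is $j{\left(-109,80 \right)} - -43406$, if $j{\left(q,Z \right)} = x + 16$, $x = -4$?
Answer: $43418$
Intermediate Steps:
$j{\left(q,Z \right)} = 12$ ($j{\left(q,Z \right)} = -4 + 16 = 12$)
$j{\left(-109,80 \right)} - -43406 = 12 - -43406 = 12 + 43406 = 43418$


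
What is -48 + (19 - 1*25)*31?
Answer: -234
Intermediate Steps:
-48 + (19 - 1*25)*31 = -48 + (19 - 25)*31 = -48 - 6*31 = -48 - 186 = -234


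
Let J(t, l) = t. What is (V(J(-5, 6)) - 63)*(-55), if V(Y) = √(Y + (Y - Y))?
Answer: 3465 - 55*I*√5 ≈ 3465.0 - 122.98*I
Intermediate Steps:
V(Y) = √Y (V(Y) = √(Y + 0) = √Y)
(V(J(-5, 6)) - 63)*(-55) = (√(-5) - 63)*(-55) = (I*√5 - 63)*(-55) = (-63 + I*√5)*(-55) = 3465 - 55*I*√5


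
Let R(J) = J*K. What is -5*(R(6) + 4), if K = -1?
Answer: 10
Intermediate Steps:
R(J) = -J (R(J) = J*(-1) = -J)
-5*(R(6) + 4) = -5*(-1*6 + 4) = -5*(-6 + 4) = -5*(-2) = 10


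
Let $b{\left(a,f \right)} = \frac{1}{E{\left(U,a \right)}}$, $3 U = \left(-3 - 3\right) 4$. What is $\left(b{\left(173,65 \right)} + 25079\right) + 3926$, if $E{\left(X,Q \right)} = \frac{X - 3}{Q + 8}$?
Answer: $\frac{318874}{11} \approx 28989.0$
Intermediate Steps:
$U = -8$ ($U = \frac{\left(-3 - 3\right) 4}{3} = \frac{\left(-6\right) 4}{3} = \frac{1}{3} \left(-24\right) = -8$)
$E{\left(X,Q \right)} = \frac{-3 + X}{8 + Q}$
$b{\left(a,f \right)} = - \frac{8}{11} - \frac{a}{11}$ ($b{\left(a,f \right)} = \frac{1}{\frac{1}{8 + a} \left(-3 - 8\right)} = \frac{1}{\frac{1}{8 + a} \left(-11\right)} = \frac{1}{\left(-11\right) \frac{1}{8 + a}} = - \frac{8}{11} - \frac{a}{11}$)
$\left(b{\left(173,65 \right)} + 25079\right) + 3926 = \left(\left(- \frac{8}{11} - \frac{173}{11}\right) + 25079\right) + 3926 = \left(- \frac{181}{11} + 25079\right) + 3926 = \frac{275688}{11} + 3926 = \frac{318874}{11}$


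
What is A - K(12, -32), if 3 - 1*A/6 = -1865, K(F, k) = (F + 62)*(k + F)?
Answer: 12688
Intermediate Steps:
K(F, k) = (62 + F)*(F + k)
A = 11208 (A = 18 - 6*(-1865) = 18 + 11190 = 11208)
A - K(12, -32) = 11208 - (12² + 62*12 + 62*(-32) + 12*(-32)) = 11208 - (144 + 744 - 1984 - 384) = 11208 - 1*(-1480) = 11208 + 1480 = 12688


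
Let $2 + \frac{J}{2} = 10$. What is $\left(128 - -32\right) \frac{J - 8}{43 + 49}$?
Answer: $\frac{320}{23} \approx 13.913$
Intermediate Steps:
$J = 16$ ($J = -4 + 2 \cdot 10 = -4 + 20 = 16$)
$\left(128 - -32\right) \frac{J - 8}{43 + 49} = \left(128 - -32\right) \frac{16 - 8}{43 + 49} = \left(128 + 32\right) \frac{8}{92} = 160 \cdot 8 \cdot \frac{1}{92} = 160 \cdot \frac{2}{23} = \frac{320}{23}$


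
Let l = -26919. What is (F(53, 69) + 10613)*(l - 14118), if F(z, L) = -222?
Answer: -426415467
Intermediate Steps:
(F(53, 69) + 10613)*(l - 14118) = (-222 + 10613)*(-26919 - 14118) = 10391*(-41037) = -426415467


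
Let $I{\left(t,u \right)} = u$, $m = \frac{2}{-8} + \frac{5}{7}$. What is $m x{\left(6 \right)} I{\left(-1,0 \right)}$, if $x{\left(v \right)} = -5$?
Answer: $0$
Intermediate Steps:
$m = \frac{13}{28}$ ($m = 2 \left(- \frac{1}{8}\right) + 5 \cdot \frac{1}{7} = - \frac{1}{4} + \frac{5}{7} = \frac{13}{28} \approx 0.46429$)
$m x{\left(6 \right)} I{\left(-1,0 \right)} = \frac{13}{28} \left(-5\right) 0 = \left(- \frac{65}{28}\right) 0 = 0$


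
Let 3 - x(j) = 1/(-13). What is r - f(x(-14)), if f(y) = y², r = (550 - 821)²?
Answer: 12409929/169 ≈ 73432.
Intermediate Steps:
r = 73441 (r = (-271)² = 73441)
x(j) = 40/13 (x(j) = 3 - 1/(-13) = 3 - 1*(-1/13) = 3 + 1/13 = 40/13)
r - f(x(-14)) = 73441 - (40/13)² = 73441 - 1*1600/169 = 73441 - 1600/169 = 12409929/169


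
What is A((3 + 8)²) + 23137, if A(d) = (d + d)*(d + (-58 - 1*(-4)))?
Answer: 39351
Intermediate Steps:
A(d) = 2*d*(-54 + d) (A(d) = (2*d)*(d + (-58 + 4)) = (2*d)*(d - 54) = (2*d)*(-54 + d) = 2*d*(-54 + d))
A((3 + 8)²) + 23137 = 2*(3 + 8)²*(-54 + (3 + 8)²) + 23137 = 2*11²*(-54 + 11²) + 23137 = 2*121*(-54 + 121) + 23137 = 2*121*67 + 23137 = 16214 + 23137 = 39351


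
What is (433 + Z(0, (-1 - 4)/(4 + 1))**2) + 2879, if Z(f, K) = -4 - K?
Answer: 3321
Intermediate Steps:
(433 + Z(0, (-1 - 4)/(4 + 1))**2) + 2879 = (433 + (-4 - (-1 - 4)/(4 + 1))**2) + 2879 = (433 + (-4 - (-5)/5)**2) + 2879 = (433 + (-4 - 1*(-1))**2) + 2879 = (433 + (-4 + 1)**2) + 2879 = (433 + (-3)**2) + 2879 = (433 + 9) + 2879 = 442 + 2879 = 3321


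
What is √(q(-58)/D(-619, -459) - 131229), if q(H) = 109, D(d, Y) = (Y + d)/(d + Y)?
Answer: 4*I*√8195 ≈ 362.1*I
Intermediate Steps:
D(d, Y) = 1 (D(d, Y) = (Y + d)/(Y + d) = 1)
√(q(-58)/D(-619, -459) - 131229) = √(109/1 - 131229) = √(109*1 - 131229) = √(109 - 131229) = √(-131120) = 4*I*√8195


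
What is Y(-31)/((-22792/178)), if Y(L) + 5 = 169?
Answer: -3649/2849 ≈ -1.2808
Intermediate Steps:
Y(L) = 164 (Y(L) = -5 + 169 = 164)
Y(-31)/((-22792/178)) = 164/((-22792/178)) = 164/((-88*259/178)) = 164/(-11396/89) = 164*(-89/11396) = -3649/2849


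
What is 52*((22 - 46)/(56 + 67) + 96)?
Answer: 204256/41 ≈ 4981.9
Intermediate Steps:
52*((22 - 46)/(56 + 67) + 96) = 52*(-24/123 + 96) = 52*(-24*1/123 + 96) = 52*(-8/41 + 96) = 52*(3928/41) = 204256/41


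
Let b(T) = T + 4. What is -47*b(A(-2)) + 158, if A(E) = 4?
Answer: -218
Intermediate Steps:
b(T) = 4 + T
-47*b(A(-2)) + 158 = -47*(4 + 4) + 158 = -47*8 + 158 = -376 + 158 = -218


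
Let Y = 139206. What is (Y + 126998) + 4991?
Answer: 271195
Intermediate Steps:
(Y + 126998) + 4991 = (139206 + 126998) + 4991 = 266204 + 4991 = 271195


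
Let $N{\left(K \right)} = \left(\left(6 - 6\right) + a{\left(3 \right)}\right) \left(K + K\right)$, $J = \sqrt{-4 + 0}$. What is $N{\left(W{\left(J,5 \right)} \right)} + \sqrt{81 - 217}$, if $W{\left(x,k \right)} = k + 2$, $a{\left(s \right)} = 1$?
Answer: $14 + 2 i \sqrt{34} \approx 14.0 + 11.662 i$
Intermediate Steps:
$J = 2 i$ ($J = \sqrt{-4} = 2 i \approx 2.0 i$)
$W{\left(x,k \right)} = 2 + k$
$N{\left(K \right)} = 2 K$ ($N{\left(K \right)} = \left(\left(6 - 6\right) + 1\right) \left(K + K\right) = \left(\left(6 - 6\right) + 1\right) 2 K = \left(0 + 1\right) 2 K = 1 \cdot 2 K = 2 K$)
$N{\left(W{\left(J,5 \right)} \right)} + \sqrt{81 - 217} = 2 \left(2 + 5\right) + \sqrt{81 - 217} = 2 \cdot 7 + \sqrt{-136} = 14 + 2 i \sqrt{34}$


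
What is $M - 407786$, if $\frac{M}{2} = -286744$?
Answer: $-981274$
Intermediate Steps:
$M = -573488$ ($M = 2 \left(-286744\right) = -573488$)
$M - 407786 = -573488 - 407786 = -981274$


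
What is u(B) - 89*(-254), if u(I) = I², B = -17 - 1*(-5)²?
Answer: 24370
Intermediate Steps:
B = -42 (B = -17 - 1*25 = -17 - 25 = -42)
u(B) - 89*(-254) = (-42)² - 89*(-254) = 1764 + 22606 = 24370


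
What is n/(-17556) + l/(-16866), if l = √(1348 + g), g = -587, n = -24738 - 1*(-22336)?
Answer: 1201/8778 - √761/16866 ≈ 0.13518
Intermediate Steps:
n = -2402 (n = -24738 + 22336 = -2402)
l = √761 (l = √(1348 - 587) = √761 ≈ 27.586)
n/(-17556) + l/(-16866) = -2402/(-17556) + √761/(-16866) = -2402*(-1/17556) + √761*(-1/16866) = 1201/8778 - √761/16866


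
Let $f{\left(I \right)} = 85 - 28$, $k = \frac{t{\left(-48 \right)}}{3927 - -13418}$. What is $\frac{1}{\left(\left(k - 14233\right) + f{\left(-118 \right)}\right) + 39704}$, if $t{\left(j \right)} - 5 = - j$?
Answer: $\frac{17345}{442783213} \approx 3.9173 \cdot 10^{-5}$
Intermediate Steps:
$t{\left(j \right)} = 5 - j$
$k = \frac{53}{17345}$ ($k = \frac{5 - -48}{3927 - -13418} = \frac{5 + 48}{3927 + 13418} = \frac{53}{17345} \approx 0.0030556$)
$f{\left(I \right)} = 57$
$\frac{1}{\left(\left(k - 14233\right) + f{\left(-118 \right)}\right) + 39704} = \frac{1}{\left(\left(\frac{53}{17345} - 14233\right) + 57\right) + 39704} = \frac{1}{\left(- \frac{246871332}{17345} + 57\right) + 39704} = \frac{1}{- \frac{245882667}{17345} + 39704} = \frac{1}{\frac{442783213}{17345}} = \frac{17345}{442783213}$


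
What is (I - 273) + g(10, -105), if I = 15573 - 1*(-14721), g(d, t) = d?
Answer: 30031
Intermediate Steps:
I = 30294 (I = 15573 + 14721 = 30294)
(I - 273) + g(10, -105) = (30294 - 273) + 10 = 30021 + 10 = 30031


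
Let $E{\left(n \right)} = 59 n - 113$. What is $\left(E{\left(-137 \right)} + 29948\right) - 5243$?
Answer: $16509$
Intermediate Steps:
$E{\left(n \right)} = -113 + 59 n$
$\left(E{\left(-137 \right)} + 29948\right) - 5243 = \left(\left(-113 + 59 \left(-137\right)\right) + 29948\right) - 5243 = \left(\left(-113 - 8083\right) + 29948\right) - 5243 = \left(-8196 + 29948\right) - 5243 = 21752 - 5243 = 16509$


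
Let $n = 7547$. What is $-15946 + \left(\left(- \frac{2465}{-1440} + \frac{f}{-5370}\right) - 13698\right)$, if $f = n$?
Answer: $- \frac{7640958461}{257760} \approx -29644.0$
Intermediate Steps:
$f = 7547$
$-15946 + \left(\left(- \frac{2465}{-1440} + \frac{f}{-5370}\right) - 13698\right) = -15946 + \left(\left(- \frac{2465}{-1440} + \frac{7547}{-5370}\right) - 13698\right) = -15946 + \left(\left(\left(-2465\right) \left(- \frac{1}{1440}\right) + 7547 \left(- \frac{1}{5370}\right)\right) - 13698\right) = -15946 + \left(\left(\frac{493}{288} - \frac{7547}{5370}\right) - 13698\right) = -15946 + \left(\frac{78979}{257760} - 13698\right) = -15946 - \frac{3530717501}{257760} = - \frac{7640958461}{257760}$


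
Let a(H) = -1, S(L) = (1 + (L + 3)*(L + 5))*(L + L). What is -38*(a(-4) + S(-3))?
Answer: 266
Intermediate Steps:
S(L) = 2*L*(1 + (3 + L)*(5 + L)) (S(L) = (1 + (3 + L)*(5 + L))*(2*L) = 2*L*(1 + (3 + L)*(5 + L)))
-38*(a(-4) + S(-3)) = -38*(-1 + 2*(-3)*(16 + (-3)² + 8*(-3))) = -38*(-1 + 2*(-3)*(16 + 9 - 24)) = -38*(-1 + 2*(-3)*1) = -38*(-1 - 6) = -38*(-7) = 266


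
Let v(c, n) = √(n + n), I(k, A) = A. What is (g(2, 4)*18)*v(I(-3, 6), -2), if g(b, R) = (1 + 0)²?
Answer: 36*I ≈ 36.0*I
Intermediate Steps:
g(b, R) = 1 (g(b, R) = 1² = 1)
v(c, n) = √2*√n (v(c, n) = √(2*n) = √2*√n)
(g(2, 4)*18)*v(I(-3, 6), -2) = (1*18)*(√2*√(-2)) = 18*(√2*(I*√2)) = 18*(2*I) = 36*I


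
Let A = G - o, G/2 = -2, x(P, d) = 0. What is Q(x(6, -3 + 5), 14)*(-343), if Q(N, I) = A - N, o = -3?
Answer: 343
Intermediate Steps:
G = -4 (G = 2*(-2) = -4)
A = -1 (A = -4 - 1*(-3) = -4 + 3 = -1)
Q(N, I) = -1 - N
Q(x(6, -3 + 5), 14)*(-343) = (-1 - 1*0)*(-343) = (-1 + 0)*(-343) = -1*(-343) = 343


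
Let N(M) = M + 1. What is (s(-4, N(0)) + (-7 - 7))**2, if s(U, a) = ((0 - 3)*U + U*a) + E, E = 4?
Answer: 4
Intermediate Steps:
N(M) = 1 + M
s(U, a) = 4 - 3*U + U*a (s(U, a) = ((0 - 3)*U + U*a) + 4 = (-3*U + U*a) + 4 = 4 - 3*U + U*a)
(s(-4, N(0)) + (-7 - 7))**2 = ((4 - 3*(-4) - 4*(1 + 0)) + (-7 - 7))**2 = ((4 + 12 - 4*1) - 14)**2 = ((4 + 12 - 4) - 14)**2 = (12 - 14)**2 = (-2)**2 = 4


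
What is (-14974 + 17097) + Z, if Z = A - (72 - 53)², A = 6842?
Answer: 8604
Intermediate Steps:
Z = 6481 (Z = 6842 - (72 - 53)² = 6842 - 1*19² = 6842 - 1*361 = 6842 - 361 = 6481)
(-14974 + 17097) + Z = (-14974 + 17097) + 6481 = 2123 + 6481 = 8604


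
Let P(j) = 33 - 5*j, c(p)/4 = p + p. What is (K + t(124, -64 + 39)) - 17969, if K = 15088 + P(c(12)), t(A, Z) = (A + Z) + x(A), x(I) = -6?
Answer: -3235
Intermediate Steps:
c(p) = 8*p (c(p) = 4*(p + p) = 4*(2*p) = 8*p)
P(j) = 33 - 5*j
t(A, Z) = -6 + A + Z (t(A, Z) = (A + Z) - 6 = -6 + A + Z)
K = 14641 (K = 15088 + (33 - 40*12) = 15088 + (33 - 5*96) = 15088 + (33 - 480) = 15088 - 447 = 14641)
(K + t(124, -64 + 39)) - 17969 = (14641 + (-6 + 124 + (-64 + 39))) - 17969 = (14641 + (-6 + 124 - 25)) - 17969 = (14641 + 93) - 17969 = 14734 - 17969 = -3235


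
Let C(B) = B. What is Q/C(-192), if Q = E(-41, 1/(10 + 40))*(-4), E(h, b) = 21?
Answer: 7/16 ≈ 0.43750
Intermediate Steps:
Q = -84 (Q = 21*(-4) = -84)
Q/C(-192) = -84/(-192) = -84*(-1/192) = 7/16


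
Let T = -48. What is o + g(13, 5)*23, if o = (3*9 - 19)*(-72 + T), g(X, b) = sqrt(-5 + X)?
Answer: -960 + 46*sqrt(2) ≈ -894.95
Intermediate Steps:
o = -960 (o = (3*9 - 19)*(-72 - 48) = (27 - 19)*(-120) = 8*(-120) = -960)
o + g(13, 5)*23 = -960 + sqrt(-5 + 13)*23 = -960 + sqrt(8)*23 = -960 + (2*sqrt(2))*23 = -960 + 46*sqrt(2)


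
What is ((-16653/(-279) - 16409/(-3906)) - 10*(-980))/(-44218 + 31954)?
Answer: -38528351/47903184 ≈ -0.80430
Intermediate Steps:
((-16653/(-279) - 16409/(-3906)) - 10*(-980))/(-44218 + 31954) = ((-16653*(-1/279) - 16409*(-1/3906)) + 9800)/(-12264) = ((5551/93 + 16409/3906) + 9800)*(-1/12264) = (249551/3906 + 9800)*(-1/12264) = (38528351/3906)*(-1/12264) = -38528351/47903184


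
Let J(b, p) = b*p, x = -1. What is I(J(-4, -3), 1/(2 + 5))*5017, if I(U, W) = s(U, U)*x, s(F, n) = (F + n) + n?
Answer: -180612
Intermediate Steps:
s(F, n) = F + 2*n
I(U, W) = -3*U (I(U, W) = (U + 2*U)*(-1) = (3*U)*(-1) = -3*U)
I(J(-4, -3), 1/(2 + 5))*5017 = -(-12)*(-3)*5017 = -3*12*5017 = -36*5017 = -180612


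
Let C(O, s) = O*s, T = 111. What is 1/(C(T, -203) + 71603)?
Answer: 1/49070 ≈ 2.0379e-5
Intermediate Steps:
1/(C(T, -203) + 71603) = 1/(111*(-203) + 71603) = 1/(-22533 + 71603) = 1/49070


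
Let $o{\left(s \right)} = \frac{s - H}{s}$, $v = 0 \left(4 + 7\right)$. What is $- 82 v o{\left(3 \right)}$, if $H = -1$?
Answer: $0$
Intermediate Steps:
$v = 0$ ($v = 0 \cdot 11 = 0$)
$o{\left(s \right)} = \frac{1 + s}{s}$ ($o{\left(s \right)} = \frac{s - -1}{s} = \frac{s + 1}{s} = \frac{1 + s}{s}$)
$- 82 v o{\left(3 \right)} = \left(-82\right) 0 \frac{1 + 3}{3} = 0 \cdot \frac{1}{3} \cdot 4 = 0 \cdot \frac{4}{3} = 0$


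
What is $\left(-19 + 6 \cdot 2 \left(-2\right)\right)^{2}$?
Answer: $1849$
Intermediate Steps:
$\left(-19 + 6 \cdot 2 \left(-2\right)\right)^{2} = \left(-19 + 12 \left(-2\right)\right)^{2} = \left(-19 - 24\right)^{2} = \left(-43\right)^{2} = 1849$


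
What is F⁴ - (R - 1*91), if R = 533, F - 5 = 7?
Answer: 20294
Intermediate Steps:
F = 12 (F = 5 + 7 = 12)
F⁴ - (R - 1*91) = 12⁴ - (533 - 1*91) = 20736 - (533 - 91) = 20736 - 1*442 = 20736 - 442 = 20294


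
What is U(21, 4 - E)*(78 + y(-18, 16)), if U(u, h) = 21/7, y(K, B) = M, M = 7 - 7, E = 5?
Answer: 234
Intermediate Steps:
M = 0
y(K, B) = 0
U(u, h) = 3 (U(u, h) = 21*(1/7) = 3)
U(21, 4 - E)*(78 + y(-18, 16)) = 3*(78 + 0) = 3*78 = 234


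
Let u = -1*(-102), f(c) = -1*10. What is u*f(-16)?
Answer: -1020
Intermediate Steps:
f(c) = -10
u = 102
u*f(-16) = 102*(-10) = -1020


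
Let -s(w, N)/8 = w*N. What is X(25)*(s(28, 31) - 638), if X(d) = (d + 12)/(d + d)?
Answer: -140267/25 ≈ -5610.7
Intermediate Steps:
X(d) = (12 + d)/(2*d) (X(d) = (12 + d)/((2*d)) = (12 + d)*(1/(2*d)) = (12 + d)/(2*d))
s(w, N) = -8*N*w (s(w, N) = -8*w*N = -8*N*w)
X(25)*(s(28, 31) - 638) = ((½)*(12 + 25)/25)*(-8*31*28 - 638) = ((½)*(1/25)*37)*(-6944 - 638) = (37/50)*(-7582) = -140267/25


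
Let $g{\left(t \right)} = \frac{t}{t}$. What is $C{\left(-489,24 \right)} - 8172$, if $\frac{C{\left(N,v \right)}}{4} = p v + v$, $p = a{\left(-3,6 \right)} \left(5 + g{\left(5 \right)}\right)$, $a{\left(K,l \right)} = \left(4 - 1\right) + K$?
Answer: $-8076$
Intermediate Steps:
$g{\left(t \right)} = 1$
$a{\left(K,l \right)} = 3 + K$
$p = 0$ ($p = \left(3 - 3\right) \left(5 + 1\right) = 0 \cdot 6 = 0$)
$C{\left(N,v \right)} = 4 v$ ($C{\left(N,v \right)} = 4 \left(0 v + v\right) = 4 \left(0 + v\right) = 4 v$)
$C{\left(-489,24 \right)} - 8172 = 4 \cdot 24 - 8172 = 96 - 8172 = -8076$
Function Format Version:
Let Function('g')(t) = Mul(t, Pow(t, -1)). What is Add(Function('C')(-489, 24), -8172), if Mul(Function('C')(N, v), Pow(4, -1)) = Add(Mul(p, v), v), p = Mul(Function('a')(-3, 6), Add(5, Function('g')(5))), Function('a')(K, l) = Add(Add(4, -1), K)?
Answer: -8076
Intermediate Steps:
Function('g')(t) = 1
Function('a')(K, l) = Add(3, K)
p = 0 (p = Mul(Add(3, -3), Add(5, 1)) = Mul(0, 6) = 0)
Function('C')(N, v) = Mul(4, v) (Function('C')(N, v) = Mul(4, Add(Mul(0, v), v)) = Mul(4, Add(0, v)) = Mul(4, v))
Add(Function('C')(-489, 24), -8172) = Add(Mul(4, 24), -8172) = Add(96, -8172) = -8076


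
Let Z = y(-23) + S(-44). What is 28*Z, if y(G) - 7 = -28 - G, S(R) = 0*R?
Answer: 56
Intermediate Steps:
S(R) = 0
y(G) = -21 - G (y(G) = 7 + (-28 - G) = -21 - G)
Z = 2 (Z = (-21 - 1*(-23)) + 0 = (-21 + 23) + 0 = 2 + 0 = 2)
28*Z = 28*2 = 56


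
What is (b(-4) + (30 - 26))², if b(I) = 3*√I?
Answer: -20 + 48*I ≈ -20.0 + 48.0*I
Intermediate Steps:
(b(-4) + (30 - 26))² = (3*√(-4) + (30 - 26))² = (3*(2*I) + 4)² = (6*I + 4)² = (4 + 6*I)²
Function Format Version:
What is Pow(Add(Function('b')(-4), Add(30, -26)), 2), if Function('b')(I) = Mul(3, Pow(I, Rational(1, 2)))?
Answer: Add(-20, Mul(48, I)) ≈ Add(-20.000, Mul(48.000, I))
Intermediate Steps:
Pow(Add(Function('b')(-4), Add(30, -26)), 2) = Pow(Add(Mul(3, Pow(-4, Rational(1, 2))), Add(30, -26)), 2) = Pow(Add(Mul(3, Mul(2, I)), 4), 2) = Pow(Add(Mul(6, I), 4), 2) = Pow(Add(4, Mul(6, I)), 2)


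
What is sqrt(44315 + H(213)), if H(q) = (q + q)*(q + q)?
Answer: sqrt(225791) ≈ 475.17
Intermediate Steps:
H(q) = 4*q**2 (H(q) = (2*q)*(2*q) = 4*q**2)
sqrt(44315 + H(213)) = sqrt(44315 + 4*213**2) = sqrt(44315 + 4*45369) = sqrt(44315 + 181476) = sqrt(225791)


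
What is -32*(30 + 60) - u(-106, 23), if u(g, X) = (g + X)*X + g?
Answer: -865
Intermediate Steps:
u(g, X) = g + X*(X + g) (u(g, X) = (X + g)*X + g = X*(X + g) + g = g + X*(X + g))
-32*(30 + 60) - u(-106, 23) = -32*(30 + 60) - (-106 + 23² + 23*(-106)) = -32*90 - (-106 + 529 - 2438) = -2880 - 1*(-2015) = -2880 + 2015 = -865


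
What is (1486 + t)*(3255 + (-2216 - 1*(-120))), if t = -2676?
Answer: -1379210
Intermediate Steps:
(1486 + t)*(3255 + (-2216 - 1*(-120))) = (1486 - 2676)*(3255 + (-2216 - 1*(-120))) = -1190*(3255 + (-2216 + 120)) = -1190*(3255 - 2096) = -1190*1159 = -1379210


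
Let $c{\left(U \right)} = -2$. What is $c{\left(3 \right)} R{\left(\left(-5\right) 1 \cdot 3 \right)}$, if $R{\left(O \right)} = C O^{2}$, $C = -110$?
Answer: $49500$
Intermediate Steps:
$R{\left(O \right)} = - 110 O^{2}$
$c{\left(3 \right)} R{\left(\left(-5\right) 1 \cdot 3 \right)} = - 2 \left(- 110 \left(\left(-5\right) 1 \cdot 3\right)^{2}\right) = - 2 \left(- 110 \left(\left(-5\right) 3\right)^{2}\right) = - 2 \left(- 110 \left(-15\right)^{2}\right) = - 2 \left(\left(-110\right) 225\right) = \left(-2\right) \left(-24750\right) = 49500$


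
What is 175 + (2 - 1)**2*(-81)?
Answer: 94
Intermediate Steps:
175 + (2 - 1)**2*(-81) = 175 + 1**2*(-81) = 175 + 1*(-81) = 175 - 81 = 94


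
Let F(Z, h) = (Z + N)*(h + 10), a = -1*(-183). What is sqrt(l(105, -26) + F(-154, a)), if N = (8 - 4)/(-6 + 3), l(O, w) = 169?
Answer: I*sqrt(268293)/3 ≈ 172.66*I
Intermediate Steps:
a = 183
N = -4/3 (N = 4/(-3) = 4*(-1/3) = -4/3 ≈ -1.3333)
F(Z, h) = (10 + h)*(-4/3 + Z) (F(Z, h) = (Z - 4/3)*(h + 10) = (-4/3 + Z)*(10 + h) = (10 + h)*(-4/3 + Z))
sqrt(l(105, -26) + F(-154, a)) = sqrt(169 + (-40/3 + 10*(-154) - 4/3*183 - 154*183)) = sqrt(169 + (-40/3 - 1540 - 244 - 28182)) = sqrt(169 - 89938/3) = sqrt(-89431/3) = I*sqrt(268293)/3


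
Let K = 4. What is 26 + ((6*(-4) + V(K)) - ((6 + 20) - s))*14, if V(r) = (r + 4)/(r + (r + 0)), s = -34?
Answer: -1136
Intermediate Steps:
V(r) = (4 + r)/(2*r) (V(r) = (4 + r)/(r + r) = (4 + r)/((2*r)) = (4 + r)*(1/(2*r)) = (4 + r)/(2*r))
26 + ((6*(-4) + V(K)) - ((6 + 20) - s))*14 = 26 + ((6*(-4) + (½)*(4 + 4)/4) - ((6 + 20) - 1*(-34)))*14 = 26 + ((-24 + (½)*(¼)*8) - (26 + 34))*14 = 26 + ((-24 + 1) - 1*60)*14 = 26 + (-23 - 60)*14 = 26 - 83*14 = 26 - 1162 = -1136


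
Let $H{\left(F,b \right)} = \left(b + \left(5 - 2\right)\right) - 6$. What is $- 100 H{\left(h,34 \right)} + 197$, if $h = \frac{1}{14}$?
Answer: $-2903$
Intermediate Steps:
$h = \frac{1}{14} \approx 0.071429$
$H{\left(F,b \right)} = -3 + b$ ($H{\left(F,b \right)} = \left(b + 3\right) - 6 = \left(3 + b\right) - 6 = -3 + b$)
$- 100 H{\left(h,34 \right)} + 197 = - 100 \left(-3 + 34\right) + 197 = \left(-100\right) 31 + 197 = -3100 + 197 = -2903$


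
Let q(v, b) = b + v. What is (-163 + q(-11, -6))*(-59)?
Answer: 10620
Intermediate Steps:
(-163 + q(-11, -6))*(-59) = (-163 + (-6 - 11))*(-59) = (-163 - 17)*(-59) = -180*(-59) = 10620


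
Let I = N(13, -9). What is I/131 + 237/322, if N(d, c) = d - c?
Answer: 38131/42182 ≈ 0.90396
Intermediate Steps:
I = 22 (I = 13 - 1*(-9) = 13 + 9 = 22)
I/131 + 237/322 = 22/131 + 237/322 = 38131/42182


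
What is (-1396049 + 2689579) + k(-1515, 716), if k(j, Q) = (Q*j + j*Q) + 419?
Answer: -875531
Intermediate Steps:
k(j, Q) = 419 + 2*Q*j (k(j, Q) = (Q*j + Q*j) + 419 = 2*Q*j + 419 = 419 + 2*Q*j)
(-1396049 + 2689579) + k(-1515, 716) = (-1396049 + 2689579) + (419 + 2*716*(-1515)) = 1293530 + (419 - 2169480) = 1293530 - 2169061 = -875531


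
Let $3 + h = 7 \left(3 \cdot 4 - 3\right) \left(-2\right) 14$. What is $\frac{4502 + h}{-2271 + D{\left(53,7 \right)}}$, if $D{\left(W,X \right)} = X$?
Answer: $- \frac{2735}{2264} \approx -1.208$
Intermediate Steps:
$h = -1767$ ($h = -3 + 7 \left(3 \cdot 4 - 3\right) \left(-2\right) 14 = -3 + 7 \left(12 - 3\right) \left(-2\right) 14 = -3 + 7 \cdot 9 \left(-2\right) 14 = -3 + 7 \left(-18\right) 14 = -3 - 1764 = -1767$)
$\frac{4502 + h}{-2271 + D{\left(53,7 \right)}} = \frac{4502 - 1767}{-2271 + 7} = \frac{2735}{-2264} = 2735 \left(- \frac{1}{2264}\right) = - \frac{2735}{2264}$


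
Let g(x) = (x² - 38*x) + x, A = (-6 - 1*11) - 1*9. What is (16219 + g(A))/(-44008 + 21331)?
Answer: -17857/22677 ≈ -0.78745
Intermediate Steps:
A = -26 (A = (-6 - 11) - 9 = -17 - 9 = -26)
g(x) = x² - 37*x
(16219 + g(A))/(-44008 + 21331) = (16219 - 26*(-37 - 26))/(-44008 + 21331) = (16219 - 26*(-63))/(-22677) = (16219 + 1638)*(-1/22677) = 17857*(-1/22677) = -17857/22677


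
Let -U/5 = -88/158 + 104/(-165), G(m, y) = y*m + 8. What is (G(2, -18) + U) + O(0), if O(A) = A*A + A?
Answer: -57520/2607 ≈ -22.064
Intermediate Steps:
G(m, y) = 8 + m*y (G(m, y) = m*y + 8 = 8 + m*y)
O(A) = A + A² (O(A) = A² + A = A + A²)
U = 15476/2607 (U = -5*(-88/158 + 104/(-165)) = -5*(-88*1/158 + 104*(-1/165)) = -5*(-44/79 - 104/165) = -5*(-15476/13035) = 15476/2607 ≈ 5.9363)
(G(2, -18) + U) + O(0) = ((8 + 2*(-18)) + 15476/2607) + 0*(1 + 0) = ((8 - 36) + 15476/2607) + 0*1 = (-28 + 15476/2607) + 0 = -57520/2607 + 0 = -57520/2607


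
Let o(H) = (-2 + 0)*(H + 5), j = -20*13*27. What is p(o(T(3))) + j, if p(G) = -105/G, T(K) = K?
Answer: -112215/16 ≈ -7013.4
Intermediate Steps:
j = -7020 (j = -260*27 = -7020)
o(H) = -10 - 2*H (o(H) = -2*(5 + H) = -10 - 2*H)
p(o(T(3))) + j = -105/(-10 - 2*3) - 7020 = -105/(-10 - 6) - 7020 = -105/(-16) - 7020 = -105*(-1/16) - 7020 = 105/16 - 7020 = -112215/16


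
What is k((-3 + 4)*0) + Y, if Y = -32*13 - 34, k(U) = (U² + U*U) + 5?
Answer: -445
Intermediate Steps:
k(U) = 5 + 2*U² (k(U) = (U² + U²) + 5 = 2*U² + 5 = 5 + 2*U²)
Y = -450 (Y = -416 - 34 = -450)
k((-3 + 4)*0) + Y = (5 + 2*((-3 + 4)*0)²) - 450 = (5 + 2*(1*0)²) - 450 = (5 + 2*0²) - 450 = (5 + 2*0) - 450 = (5 + 0) - 450 = 5 - 450 = -445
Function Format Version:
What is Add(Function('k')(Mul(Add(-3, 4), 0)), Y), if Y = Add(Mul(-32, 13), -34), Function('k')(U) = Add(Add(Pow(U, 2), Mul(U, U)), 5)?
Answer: -445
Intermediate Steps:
Function('k')(U) = Add(5, Mul(2, Pow(U, 2))) (Function('k')(U) = Add(Add(Pow(U, 2), Pow(U, 2)), 5) = Add(Mul(2, Pow(U, 2)), 5) = Add(5, Mul(2, Pow(U, 2))))
Y = -450 (Y = Add(-416, -34) = -450)
Add(Function('k')(Mul(Add(-3, 4), 0)), Y) = Add(Add(5, Mul(2, Pow(Mul(Add(-3, 4), 0), 2))), -450) = Add(Add(5, Mul(2, Pow(Mul(1, 0), 2))), -450) = Add(Add(5, Mul(2, Pow(0, 2))), -450) = Add(Add(5, Mul(2, 0)), -450) = Add(Add(5, 0), -450) = Add(5, -450) = -445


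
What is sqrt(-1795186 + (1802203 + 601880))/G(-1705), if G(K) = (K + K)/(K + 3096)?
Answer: -1391*sqrt(608897)/3410 ≈ -318.31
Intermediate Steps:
G(K) = 2*K/(3096 + K) (G(K) = (2*K)/(3096 + K) = 2*K/(3096 + K))
sqrt(-1795186 + (1802203 + 601880))/G(-1705) = sqrt(-1795186 + (1802203 + 601880))/((2*(-1705)/(3096 - 1705))) = sqrt(-1795186 + 2404083)/((2*(-1705)/1391)) = sqrt(608897)/((2*(-1705)*(1/1391))) = sqrt(608897)/(-3410/1391) = sqrt(608897)*(-1391/3410) = -1391*sqrt(608897)/3410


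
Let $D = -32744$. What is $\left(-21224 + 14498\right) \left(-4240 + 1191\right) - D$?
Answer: $20540318$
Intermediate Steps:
$\left(-21224 + 14498\right) \left(-4240 + 1191\right) - D = \left(-21224 + 14498\right) \left(-4240 + 1191\right) - -32744 = \left(-6726\right) \left(-3049\right) + 32744 = 20507574 + 32744 = 20540318$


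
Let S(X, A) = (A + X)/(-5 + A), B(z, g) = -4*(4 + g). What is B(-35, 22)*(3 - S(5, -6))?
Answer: -3328/11 ≈ -302.55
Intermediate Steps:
B(z, g) = -16 - 4*g
S(X, A) = (A + X)/(-5 + A)
B(-35, 22)*(3 - S(5, -6)) = (-16 - 4*22)*(3 - (-6 + 5)/(-5 - 6)) = (-16 - 88)*(3 - (-1)/(-11)) = -104*(3 - (-1)*(-1)/11) = -104*(3 - 1*1/11) = -104*(3 - 1/11) = -104*32/11 = -3328/11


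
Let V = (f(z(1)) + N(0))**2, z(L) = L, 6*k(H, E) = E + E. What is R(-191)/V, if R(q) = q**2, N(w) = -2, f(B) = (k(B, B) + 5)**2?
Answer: 2954961/56644 ≈ 52.167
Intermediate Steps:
k(H, E) = E/3 (k(H, E) = (E + E)/6 = (2*E)/6 = E/3)
f(B) = (5 + B/3)**2 (f(B) = (B/3 + 5)**2 = (5 + B/3)**2)
V = 56644/81 (V = ((15 + 1)**2/9 - 2)**2 = ((1/9)*16**2 - 2)**2 = ((1/9)*256 - 2)**2 = (256/9 - 2)**2 = (238/9)**2 = 56644/81 ≈ 699.31)
R(-191)/V = (-191)**2/(56644/81) = 36481*(81/56644) = 2954961/56644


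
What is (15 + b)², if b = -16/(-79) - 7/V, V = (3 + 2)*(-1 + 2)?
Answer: 29724304/156025 ≈ 190.51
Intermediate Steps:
V = 5 (V = 5*1 = 5)
b = -473/395 (b = -16/(-79) - 7/5 = -16*(-1/79) - 7*⅕ = 16/79 - 7/5 = -473/395 ≈ -1.1975)
(15 + b)² = (15 - 473/395)² = (5452/395)² = 29724304/156025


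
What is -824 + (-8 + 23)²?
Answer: -599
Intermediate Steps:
-824 + (-8 + 23)² = -824 + 15² = -824 + 225 = -599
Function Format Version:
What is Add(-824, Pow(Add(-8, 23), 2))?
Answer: -599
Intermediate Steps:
Add(-824, Pow(Add(-8, 23), 2)) = Add(-824, Pow(15, 2)) = Add(-824, 225) = -599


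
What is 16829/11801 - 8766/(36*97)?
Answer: -2482261/2289394 ≈ -1.0842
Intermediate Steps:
16829/11801 - 8766/(36*97) = 16829*(1/11801) - 8766/3492 = 16829/11801 - 8766*1/3492 = 16829/11801 - 487/194 = -2482261/2289394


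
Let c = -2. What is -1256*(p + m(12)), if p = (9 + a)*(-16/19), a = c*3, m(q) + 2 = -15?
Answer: 465976/19 ≈ 24525.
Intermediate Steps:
m(q) = -17 (m(q) = -2 - 15 = -17)
a = -6 (a = -2*3 = -6)
p = -48/19 (p = (9 - 6)*(-16/19) = 3*(-16*1/19) = 3*(-16/19) = -48/19 ≈ -2.5263)
-1256*(p + m(12)) = -1256*(-48/19 - 17) = -1256*(-371/19) = 465976/19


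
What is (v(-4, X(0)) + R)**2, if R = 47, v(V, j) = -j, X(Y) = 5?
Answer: 1764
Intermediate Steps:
(v(-4, X(0)) + R)**2 = (-1*5 + 47)**2 = (-5 + 47)**2 = 42**2 = 1764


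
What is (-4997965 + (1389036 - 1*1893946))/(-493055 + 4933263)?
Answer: -5502875/4440208 ≈ -1.2393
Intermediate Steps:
(-4997965 + (1389036 - 1*1893946))/(-493055 + 4933263) = (-4997965 + (1389036 - 1893946))/4440208 = (-4997965 - 504910)*(1/4440208) = -5502875*1/4440208 = -5502875/4440208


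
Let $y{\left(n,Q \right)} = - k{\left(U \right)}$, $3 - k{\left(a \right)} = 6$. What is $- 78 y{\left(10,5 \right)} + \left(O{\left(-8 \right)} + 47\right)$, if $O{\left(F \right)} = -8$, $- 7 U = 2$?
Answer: $-195$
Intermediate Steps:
$U = - \frac{2}{7}$ ($U = \left(- \frac{1}{7}\right) 2 = - \frac{2}{7} \approx -0.28571$)
$k{\left(a \right)} = -3$ ($k{\left(a \right)} = 3 - 6 = -3$)
$y{\left(n,Q \right)} = 3$ ($y{\left(n,Q \right)} = \left(-1\right) \left(-3\right) = 3$)
$- 78 y{\left(10,5 \right)} + \left(O{\left(-8 \right)} + 47\right) = \left(-78\right) 3 + \left(-8 + 47\right) = -234 + 39 = -195$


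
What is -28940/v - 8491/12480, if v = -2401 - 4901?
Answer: 16620551/5062720 ≈ 3.2829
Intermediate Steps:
v = -7302
-28940/v - 8491/12480 = -28940/(-7302) - 8491/12480 = -28940*(-1/7302) - 8491*1/12480 = 14470/3651 - 8491/12480 = 16620551/5062720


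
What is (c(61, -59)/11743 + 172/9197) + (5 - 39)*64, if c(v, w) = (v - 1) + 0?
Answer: -235006235680/108000371 ≈ -2176.0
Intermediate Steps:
c(v, w) = -1 + v (c(v, w) = (-1 + v) + 0 = -1 + v)
(c(61, -59)/11743 + 172/9197) + (5 - 39)*64 = ((-1 + 61)/11743 + 172/9197) + (5 - 39)*64 = (60*(1/11743) + 172*(1/9197)) - 34*64 = (60/11743 + 172/9197) - 2176 = 2571616/108000371 - 2176 = -235006235680/108000371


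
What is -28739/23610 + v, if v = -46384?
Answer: -1095154979/23610 ≈ -46385.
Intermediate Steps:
-28739/23610 + v = -28739/23610 - 46384 = -1095154979/23610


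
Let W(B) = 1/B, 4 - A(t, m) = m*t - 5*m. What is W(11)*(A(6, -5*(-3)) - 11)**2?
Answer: 44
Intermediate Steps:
A(t, m) = 4 + 5*m - m*t (A(t, m) = 4 - (m*t - 5*m) = 4 - (-5*m + m*t) = 4 + (5*m - m*t) = 4 + 5*m - m*t)
W(11)*(A(6, -5*(-3)) - 11)**2 = ((4 + 5*(-5*(-3)) - 1*(-5*(-3))*6) - 11)**2/11 = ((4 + 5*15 - 1*15*6) - 11)**2/11 = ((4 + 75 - 90) - 11)**2/11 = (-11 - 11)**2/11 = (1/11)*(-22)**2 = (1/11)*484 = 44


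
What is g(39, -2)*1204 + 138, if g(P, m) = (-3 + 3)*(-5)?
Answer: 138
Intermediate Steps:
g(P, m) = 0 (g(P, m) = 0*(-5) = 0)
g(39, -2)*1204 + 138 = 0*1204 + 138 = 0 + 138 = 138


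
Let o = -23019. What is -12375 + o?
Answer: -35394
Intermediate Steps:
-12375 + o = -12375 - 23019 = -35394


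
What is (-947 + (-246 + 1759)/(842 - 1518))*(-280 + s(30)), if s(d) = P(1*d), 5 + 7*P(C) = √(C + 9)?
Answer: 1260911025/4732 - 641685*√39/4732 ≈ 2.6562e+5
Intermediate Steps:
P(C) = -5/7 + √(9 + C)/7 (P(C) = -5/7 + √(C + 9)/7 = -5/7 + √(9 + C)/7)
s(d) = -5/7 + √(9 + d)/7 (s(d) = -5/7 + √(9 + 1*d)/7 = -5/7 + √(9 + d)/7)
(-947 + (-246 + 1759)/(842 - 1518))*(-280 + s(30)) = (-947 + (-246 + 1759)/(842 - 1518))*(-280 + (-5/7 + √(9 + 30)/7)) = (-947 + 1513/(-676))*(-280 + (-5/7 + √39/7)) = (-947 + 1513*(-1/676))*(-1965/7 + √39/7) = (-947 - 1513/676)*(-1965/7 + √39/7) = -641685*(-1965/7 + √39/7)/676 = 1260911025/4732 - 641685*√39/4732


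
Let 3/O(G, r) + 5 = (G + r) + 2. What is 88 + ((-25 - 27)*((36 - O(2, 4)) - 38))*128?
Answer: 20056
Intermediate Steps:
O(G, r) = 3/(-3 + G + r) (O(G, r) = 3/(-5 + ((G + r) + 2)) = 3/(-5 + (2 + G + r)) = 3/(-3 + G + r))
88 + ((-25 - 27)*((36 - O(2, 4)) - 38))*128 = 88 + ((-25 - 27)*((36 - 3/(-3 + 2 + 4)) - 38))*128 = 88 - 52*((36 - 3/3) - 38)*128 = 88 - 52*((36 - 1*1) - 38)*128 = 88 - 52*((36 - 1) - 38)*128 = 88 - 52*(35 - 38)*128 = 88 - 52*(-3)*128 = 88 + 156*128 = 88 + 19968 = 20056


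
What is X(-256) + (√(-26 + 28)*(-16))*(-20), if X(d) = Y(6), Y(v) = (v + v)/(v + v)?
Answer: 1 + 320*√2 ≈ 453.55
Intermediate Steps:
Y(v) = 1 (Y(v) = (2*v)/((2*v)) = (2*v)*(1/(2*v)) = 1)
X(d) = 1
X(-256) + (√(-26 + 28)*(-16))*(-20) = 1 + (√(-26 + 28)*(-16))*(-20) = 1 + (√2*(-16))*(-20) = 1 - 16*√2*(-20) = 1 + 320*√2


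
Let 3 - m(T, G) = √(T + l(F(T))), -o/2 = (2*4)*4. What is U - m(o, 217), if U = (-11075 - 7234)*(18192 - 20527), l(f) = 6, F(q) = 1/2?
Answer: 42751512 + I*√58 ≈ 4.2751e+7 + 7.6158*I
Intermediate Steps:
F(q) = ½
o = -64 (o = -2*2*4*4 = -16*4 = -2*32 = -64)
m(T, G) = 3 - √(6 + T) (m(T, G) = 3 - √(T + 6) = 3 - √(6 + T))
U = 42751515 (U = -18309*(-2335) = 42751515)
U - m(o, 217) = 42751515 - (3 - √(6 - 64)) = 42751515 - (3 - √(-58)) = 42751515 - (3 - I*√58) = 42751515 + (-3 + I*√58) = 42751512 + I*√58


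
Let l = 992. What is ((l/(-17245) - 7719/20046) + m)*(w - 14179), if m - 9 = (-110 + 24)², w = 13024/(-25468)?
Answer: -77030885519141103429/733676350030 ≈ -1.0499e+8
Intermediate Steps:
w = -3256/6367 (w = 13024*(-1/25468) = -3256/6367 ≈ -0.51139)
m = 7405 (m = 9 + (-110 + 24)² = 9 + (-86)² = 9 + 7396 = 7405)
((l/(-17245) - 7719/20046) + m)*(w - 14179) = ((992/(-17245) - 7719/20046) + 7405)*(-3256/6367 - 14179) = ((992*(-1/17245) - 7719*1/20046) + 7405)*(-90280949/6367) = ((-992/17245 - 2573/6682) + 7405)*(-90280949/6367) = (-50999929/115231090 + 7405)*(-90280949/6367) = (853235221521/115231090)*(-90280949/6367) = -77030885519141103429/733676350030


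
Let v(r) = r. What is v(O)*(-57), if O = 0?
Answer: 0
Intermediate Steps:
v(O)*(-57) = 0*(-57) = 0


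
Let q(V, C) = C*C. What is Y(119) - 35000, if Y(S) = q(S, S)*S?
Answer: 1650159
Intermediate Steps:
q(V, C) = C**2
Y(S) = S**3 (Y(S) = S**2*S = S**3)
Y(119) - 35000 = 119**3 - 35000 = 1685159 - 35000 = 1650159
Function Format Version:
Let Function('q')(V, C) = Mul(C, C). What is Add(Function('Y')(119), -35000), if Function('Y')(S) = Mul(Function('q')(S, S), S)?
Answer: 1650159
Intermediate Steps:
Function('q')(V, C) = Pow(C, 2)
Function('Y')(S) = Pow(S, 3) (Function('Y')(S) = Mul(Pow(S, 2), S) = Pow(S, 3))
Add(Function('Y')(119), -35000) = Add(Pow(119, 3), -35000) = Add(1685159, -35000) = 1650159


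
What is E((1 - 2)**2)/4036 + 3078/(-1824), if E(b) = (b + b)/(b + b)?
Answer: -27239/16144 ≈ -1.6873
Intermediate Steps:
E(b) = 1 (E(b) = (2*b)/((2*b)) = (2*b)*(1/(2*b)) = 1)
E((1 - 2)**2)/4036 + 3078/(-1824) = 1/4036 + 3078/(-1824) = 1*(1/4036) + 3078*(-1/1824) = 1/4036 - 27/16 = -27239/16144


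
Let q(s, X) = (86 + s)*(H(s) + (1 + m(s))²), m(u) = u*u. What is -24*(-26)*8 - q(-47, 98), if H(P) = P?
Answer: -190473075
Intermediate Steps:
m(u) = u²
q(s, X) = (86 + s)*(s + (1 + s²)²)
-24*(-26)*8 - q(-47, 98) = -24*(-26)*8 - ((-47)² + 86*(-47) + 86*(1 + (-47)²)² - 47*(1 + (-47)²)²) = 624*8 - (2209 - 4042 + 86*(1 + 2209)² - 47*(1 + 2209)²) = 4992 - (2209 - 4042 + 86*2210² - 47*2210²) = 4992 - (2209 - 4042 + 86*4884100 - 47*4884100) = 4992 - (2209 - 4042 + 420032600 - 229552700) = 4992 - 1*190478067 = 4992 - 190478067 = -190473075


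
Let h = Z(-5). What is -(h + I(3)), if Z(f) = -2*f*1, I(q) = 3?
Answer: -13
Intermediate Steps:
Z(f) = -2*f
h = 10 (h = -2*(-5) = 10)
-(h + I(3)) = -(10 + 3) = -1*13 = -13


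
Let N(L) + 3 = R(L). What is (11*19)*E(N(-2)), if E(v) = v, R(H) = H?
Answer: -1045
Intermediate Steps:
N(L) = -3 + L
(11*19)*E(N(-2)) = (11*19)*(-3 - 2) = 209*(-5) = -1045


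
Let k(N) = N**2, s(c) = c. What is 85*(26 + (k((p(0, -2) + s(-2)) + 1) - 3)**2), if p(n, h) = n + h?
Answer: 5270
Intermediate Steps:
p(n, h) = h + n
85*(26 + (k((p(0, -2) + s(-2)) + 1) - 3)**2) = 85*(26 + ((((-2 + 0) - 2) + 1)**2 - 3)**2) = 85*(26 + (((-2 - 2) + 1)**2 - 3)**2) = 85*(26 + ((-4 + 1)**2 - 3)**2) = 85*(26 + ((-3)**2 - 3)**2) = 85*(26 + (9 - 3)**2) = 85*(26 + 6**2) = 85*(26 + 36) = 85*62 = 5270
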